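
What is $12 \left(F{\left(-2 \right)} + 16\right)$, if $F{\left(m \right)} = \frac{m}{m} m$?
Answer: $168$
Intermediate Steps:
$F{\left(m \right)} = m$ ($F{\left(m \right)} = 1 m = m$)
$12 \left(F{\left(-2 \right)} + 16\right) = 12 \left(-2 + 16\right) = 12 \cdot 14 = 168$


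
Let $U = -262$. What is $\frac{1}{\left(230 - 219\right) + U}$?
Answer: $- \frac{1}{251} \approx -0.0039841$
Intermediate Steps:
$\frac{1}{\left(230 - 219\right) + U} = \frac{1}{\left(230 - 219\right) - 262} = \frac{1}{11 - 262} = \frac{1}{-251} = - \frac{1}{251}$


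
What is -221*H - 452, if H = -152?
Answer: 33140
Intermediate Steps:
-221*H - 452 = -221*(-152) - 452 = 33592 - 452 = 33140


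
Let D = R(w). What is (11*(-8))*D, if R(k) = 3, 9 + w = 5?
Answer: -264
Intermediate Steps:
w = -4 (w = -9 + 5 = -4)
D = 3
(11*(-8))*D = (11*(-8))*3 = -88*3 = -264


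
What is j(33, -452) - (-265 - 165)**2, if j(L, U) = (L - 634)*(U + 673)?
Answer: -317721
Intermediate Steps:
j(L, U) = (-634 + L)*(673 + U)
j(33, -452) - (-265 - 165)**2 = (-426682 - 634*(-452) + 673*33 + 33*(-452)) - (-265 - 165)**2 = (-426682 + 286568 + 22209 - 14916) - 1*(-430)**2 = -132821 - 1*184900 = -132821 - 184900 = -317721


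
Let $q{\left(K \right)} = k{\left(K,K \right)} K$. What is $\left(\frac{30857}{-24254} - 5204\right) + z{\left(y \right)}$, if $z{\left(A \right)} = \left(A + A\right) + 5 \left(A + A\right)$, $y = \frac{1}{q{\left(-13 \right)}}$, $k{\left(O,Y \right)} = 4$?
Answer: $- \frac{1641305511}{315302} \approx -5205.5$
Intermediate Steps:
$q{\left(K \right)} = 4 K$
$y = - \frac{1}{52}$ ($y = \frac{1}{4 \left(-13\right)} = \frac{1}{-52} = - \frac{1}{52} \approx -0.019231$)
$z{\left(A \right)} = 12 A$ ($z{\left(A \right)} = 2 A + 5 \cdot 2 A = 2 A + 10 A = 12 A$)
$\left(\frac{30857}{-24254} - 5204\right) + z{\left(y \right)} = \left(\frac{30857}{-24254} - 5204\right) + 12 \left(- \frac{1}{52}\right) = \left(30857 \left(- \frac{1}{24254}\right) - 5204\right) - \frac{3}{13} = \left(- \frac{30857}{24254} - 5204\right) - \frac{3}{13} = - \frac{126248673}{24254} - \frac{3}{13} = - \frac{1641305511}{315302}$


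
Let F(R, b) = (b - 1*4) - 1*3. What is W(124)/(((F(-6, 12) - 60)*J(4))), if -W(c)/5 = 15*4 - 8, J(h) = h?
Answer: 13/11 ≈ 1.1818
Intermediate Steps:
F(R, b) = -7 + b (F(R, b) = (b - 4) - 3 = (-4 + b) - 3 = -7 + b)
W(c) = -260 (W(c) = -5*(15*4 - 8) = -5*(60 - 8) = -5*52 = -260)
W(124)/(((F(-6, 12) - 60)*J(4))) = -260*1/(4*((-7 + 12) - 60)) = -260*1/(4*(5 - 60)) = -260/((-55*4)) = -260/(-220) = -260*(-1/220) = 13/11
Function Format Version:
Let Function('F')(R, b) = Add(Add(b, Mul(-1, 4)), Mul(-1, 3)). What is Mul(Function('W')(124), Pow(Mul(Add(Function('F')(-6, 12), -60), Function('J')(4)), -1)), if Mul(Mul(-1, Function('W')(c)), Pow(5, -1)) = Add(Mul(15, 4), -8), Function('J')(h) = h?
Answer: Rational(13, 11) ≈ 1.1818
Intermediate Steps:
Function('F')(R, b) = Add(-7, b) (Function('F')(R, b) = Add(Add(b, -4), -3) = Add(Add(-4, b), -3) = Add(-7, b))
Function('W')(c) = -260 (Function('W')(c) = Mul(-5, Add(Mul(15, 4), -8)) = Mul(-5, Add(60, -8)) = Mul(-5, 52) = -260)
Mul(Function('W')(124), Pow(Mul(Add(Function('F')(-6, 12), -60), Function('J')(4)), -1)) = Mul(-260, Pow(Mul(Add(Add(-7, 12), -60), 4), -1)) = Mul(-260, Pow(Mul(Add(5, -60), 4), -1)) = Mul(-260, Pow(Mul(-55, 4), -1)) = Mul(-260, Pow(-220, -1)) = Mul(-260, Rational(-1, 220)) = Rational(13, 11)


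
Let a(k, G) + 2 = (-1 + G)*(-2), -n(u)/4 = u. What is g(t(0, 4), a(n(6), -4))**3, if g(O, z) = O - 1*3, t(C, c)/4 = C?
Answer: -27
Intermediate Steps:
t(C, c) = 4*C
n(u) = -4*u
a(k, G) = -2*G (a(k, G) = -2 + (-1 + G)*(-2) = -2 + (2 - 2*G) = -2*G)
g(O, z) = -3 + O (g(O, z) = O - 3 = -3 + O)
g(t(0, 4), a(n(6), -4))**3 = (-3 + 4*0)**3 = (-3 + 0)**3 = (-3)**3 = -27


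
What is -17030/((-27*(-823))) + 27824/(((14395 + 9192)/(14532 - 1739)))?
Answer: 7909217304862/524126727 ≈ 15090.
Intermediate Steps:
-17030/((-27*(-823))) + 27824/(((14395 + 9192)/(14532 - 1739))) = -17030/22221 + 27824/((23587/12793)) = -17030*1/22221 + 27824/((23587*(1/12793))) = -17030/22221 + 27824/(23587/12793) = -17030/22221 + 27824*(12793/23587) = -17030/22221 + 355952432/23587 = 7909217304862/524126727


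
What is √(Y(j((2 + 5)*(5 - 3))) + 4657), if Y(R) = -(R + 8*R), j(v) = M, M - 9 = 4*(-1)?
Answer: 2*√1153 ≈ 67.912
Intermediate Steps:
M = 5 (M = 9 + 4*(-1) = 9 - 4 = 5)
j(v) = 5
Y(R) = -9*R
√(Y(j((2 + 5)*(5 - 3))) + 4657) = √(-9*5 + 4657) = √(-45 + 4657) = √4612 = 2*√1153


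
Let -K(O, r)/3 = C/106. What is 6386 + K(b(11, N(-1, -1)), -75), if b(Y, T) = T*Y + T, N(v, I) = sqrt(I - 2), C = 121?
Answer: 676553/106 ≈ 6382.6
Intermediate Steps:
N(v, I) = sqrt(-2 + I)
b(Y, T) = T + T*Y
K(O, r) = -363/106
6386 + K(b(11, N(-1, -1)), -75) = 6386 - 363/106 = 676553/106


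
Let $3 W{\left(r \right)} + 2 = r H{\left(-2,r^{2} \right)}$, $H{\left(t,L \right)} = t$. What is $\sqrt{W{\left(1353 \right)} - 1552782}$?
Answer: $\frac{i \sqrt{13983162}}{3} \approx 1246.5 i$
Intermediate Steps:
$W{\left(r \right)} = - \frac{2}{3} - \frac{2 r}{3}$ ($W{\left(r \right)} = - \frac{2}{3} + \frac{r \left(-2\right)}{3} = - \frac{2}{3} + \frac{\left(-2\right) r}{3} = - \frac{2}{3} - \frac{2 r}{3}$)
$\sqrt{W{\left(1353 \right)} - 1552782} = \sqrt{\left(- \frac{2}{3} - 902\right) - 1552782} = \sqrt{- \frac{2708}{3} - 1552782} = \sqrt{- \frac{4661054}{3}} = \frac{i \sqrt{13983162}}{3}$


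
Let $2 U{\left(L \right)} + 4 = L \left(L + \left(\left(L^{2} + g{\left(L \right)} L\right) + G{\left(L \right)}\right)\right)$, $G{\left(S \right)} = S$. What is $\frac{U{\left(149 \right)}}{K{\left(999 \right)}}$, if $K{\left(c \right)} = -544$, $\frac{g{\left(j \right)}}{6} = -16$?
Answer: $- \frac{1221051}{1088} \approx -1122.3$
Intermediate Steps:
$g{\left(j \right)} = -96$ ($g{\left(j \right)} = 6 \left(-16\right) = -96$)
$U{\left(L \right)} = -2 + \frac{L \left(L^{2} - 94 L\right)}{2}$ ($U{\left(L \right)} = -2 + \frac{L \left(L + \left(\left(L^{2} - 96 L\right) + L\right)\right)}{2} = -2 + \frac{L \left(L + \left(L^{2} - 95 L\right)\right)}{2} = -2 + \frac{L \left(L^{2} - 94 L\right)}{2}$)
$\frac{U{\left(149 \right)}}{K{\left(999 \right)}} = \frac{-2 + \frac{149^{3}}{2} - 47 \cdot 149^{2}}{-544} = \left(-2 + \frac{1}{2} \cdot 3307949 - 1043447\right) \left(- \frac{1}{544}\right) = \left(-2 + \frac{3307949}{2} - 1043447\right) \left(- \frac{1}{544}\right) = \frac{1221051}{2} \left(- \frac{1}{544}\right) = - \frac{1221051}{1088}$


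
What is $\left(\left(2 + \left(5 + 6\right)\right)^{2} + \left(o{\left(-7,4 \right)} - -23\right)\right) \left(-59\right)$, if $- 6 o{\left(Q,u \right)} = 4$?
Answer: $- \frac{33866}{3} \approx -11289.0$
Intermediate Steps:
$o{\left(Q,u \right)} = - \frac{2}{3}$ ($o{\left(Q,u \right)} = \left(- \frac{1}{6}\right) 4 = - \frac{2}{3}$)
$\left(\left(2 + \left(5 + 6\right)\right)^{2} + \left(o{\left(-7,4 \right)} - -23\right)\right) \left(-59\right) = \left(\left(2 + \left(5 + 6\right)\right)^{2} - - \frac{67}{3}\right) \left(-59\right) = \left(\left(2 + 11\right)^{2} + \left(- \frac{2}{3} + 23\right)\right) \left(-59\right) = \left(13^{2} + \frac{67}{3}\right) \left(-59\right) = \left(169 + \frac{67}{3}\right) \left(-59\right) = \frac{574}{3} \left(-59\right) = - \frac{33866}{3}$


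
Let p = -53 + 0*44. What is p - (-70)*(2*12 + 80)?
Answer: 7227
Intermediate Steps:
p = -53 (p = -53 + 0 = -53)
p - (-70)*(2*12 + 80) = -53 - (-70)*(2*12 + 80) = -53 - (-70)*(24 + 80) = -53 - (-70)*104 = -53 - 1*(-7280) = -53 + 7280 = 7227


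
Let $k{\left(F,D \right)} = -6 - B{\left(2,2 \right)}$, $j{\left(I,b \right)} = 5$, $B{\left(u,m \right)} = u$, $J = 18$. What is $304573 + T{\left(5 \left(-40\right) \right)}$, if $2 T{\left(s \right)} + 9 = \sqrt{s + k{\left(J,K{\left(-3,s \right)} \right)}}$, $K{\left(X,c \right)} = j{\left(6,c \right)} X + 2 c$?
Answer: $\frac{609137}{2} + 2 i \sqrt{13} \approx 3.0457 \cdot 10^{5} + 7.2111 i$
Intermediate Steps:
$K{\left(X,c \right)} = 2 c + 5 X$ ($K{\left(X,c \right)} = 5 X + 2 c = 2 c + 5 X$)
$k{\left(F,D \right)} = -8$ ($k{\left(F,D \right)} = -6 - 2 = -8$)
$T{\left(s \right)} = - \frac{9}{2} + \frac{\sqrt{-8 + s}}{2}$ ($T{\left(s \right)} = - \frac{9}{2} + \frac{\sqrt{s - 8}}{2} = - \frac{9}{2} + \frac{\sqrt{-8 + s}}{2}$)
$304573 + T{\left(5 \left(-40\right) \right)} = 304573 - \left(\frac{9}{2} - \frac{\sqrt{-8 + 5 \left(-40\right)}}{2}\right) = 304573 - \left(\frac{9}{2} - \frac{\sqrt{-8 - 200}}{2}\right) = 304573 - \left(\frac{9}{2} - \frac{\sqrt{-208}}{2}\right) = 304573 - \left(\frac{9}{2} - \frac{4 i \sqrt{13}}{2}\right) = 304573 - \left(\frac{9}{2} - 2 i \sqrt{13}\right) = \frac{609137}{2} + 2 i \sqrt{13}$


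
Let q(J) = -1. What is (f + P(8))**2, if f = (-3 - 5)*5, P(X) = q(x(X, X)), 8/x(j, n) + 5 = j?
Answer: 1681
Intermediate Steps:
x(j, n) = 8/(-5 + j)
P(X) = -1
f = -40 (f = -8*5 = -40)
(f + P(8))**2 = (-40 - 1)**2 = (-41)**2 = 1681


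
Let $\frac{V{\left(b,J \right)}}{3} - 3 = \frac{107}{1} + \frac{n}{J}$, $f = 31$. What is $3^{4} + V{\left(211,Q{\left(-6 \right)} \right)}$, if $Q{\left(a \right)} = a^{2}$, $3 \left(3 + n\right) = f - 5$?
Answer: $\frac{14813}{36} \approx 411.47$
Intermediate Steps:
$n = \frac{17}{3}$ ($n = -3 + \frac{31 - 5}{3} = -3 + \frac{1}{3} \cdot 26 = -3 + \frac{26}{3} = \frac{17}{3} \approx 5.6667$)
$V{\left(b,J \right)} = 330 + \frac{17}{J}$ ($V{\left(b,J \right)} = 9 + 3 \left(\frac{107}{1} + \frac{17}{3 J}\right) = 9 + 3 \left(107 \cdot 1 + \frac{17}{3 J}\right) = 9 + 3 \left(107 + \frac{17}{3 J}\right) = 9 + \left(321 + \frac{17}{J}\right) = 330 + \frac{17}{J}$)
$3^{4} + V{\left(211,Q{\left(-6 \right)} \right)} = 3^{4} + \left(330 + \frac{17}{\left(-6\right)^{2}}\right) = 81 + \left(330 + \frac{17}{36}\right) = 81 + \frac{11897}{36} = \frac{14813}{36}$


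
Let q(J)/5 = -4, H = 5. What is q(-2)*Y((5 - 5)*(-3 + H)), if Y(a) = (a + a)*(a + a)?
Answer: 0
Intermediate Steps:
q(J) = -20 (q(J) = 5*(-4) = -20)
Y(a) = 4*a**2 (Y(a) = (2*a)*(2*a) = 4*a**2)
q(-2)*Y((5 - 5)*(-3 + H)) = -80*((5 - 5)*(-3 + 5))**2 = -80*(0*2)**2 = -80*0**2 = -80*0 = -20*0 = 0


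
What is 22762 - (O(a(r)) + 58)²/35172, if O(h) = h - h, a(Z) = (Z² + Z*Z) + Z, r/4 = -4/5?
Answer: 200145425/8793 ≈ 22762.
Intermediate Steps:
r = -16/5 (r = 4*(-4/5) = 4*(-4*⅕) = 4*(-⅘) = -16/5 ≈ -3.2000)
a(Z) = Z + 2*Z² (a(Z) = (Z² + Z²) + Z = 2*Z² + Z = Z + 2*Z²)
O(h) = 0
22762 - (O(a(r)) + 58)²/35172 = 22762 - (0 + 58)²/35172 = 22762 - 58²/35172 = 22762 - 3364/35172 = 22762 - 1*841/8793 = 22762 - 841/8793 = 200145425/8793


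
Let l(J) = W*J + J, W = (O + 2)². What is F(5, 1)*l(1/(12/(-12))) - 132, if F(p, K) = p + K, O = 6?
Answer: -522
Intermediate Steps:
F(p, K) = K + p
W = 64 (W = (6 + 2)² = 8² = 64)
l(J) = 65*J (l(J) = 64*J + J = 65*J)
F(5, 1)*l(1/(12/(-12))) - 132 = (1 + 5)*(65/((12/(-12)))) - 132 = 6*(65/((12*(-1/12)))) - 132 = 6*(65/(-1)) - 132 = 6*(65*(-1)) - 132 = 6*(-65) - 132 = -390 - 132 = -522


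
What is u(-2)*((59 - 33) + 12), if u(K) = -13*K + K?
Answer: 912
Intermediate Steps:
u(K) = -12*K
u(-2)*((59 - 33) + 12) = (-12*(-2))*((59 - 33) + 12) = 24*(26 + 12) = 24*38 = 912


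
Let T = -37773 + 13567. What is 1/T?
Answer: -1/24206 ≈ -4.1312e-5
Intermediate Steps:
T = -24206
1/T = 1/(-24206) = -1/24206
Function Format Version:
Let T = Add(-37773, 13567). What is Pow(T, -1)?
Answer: Rational(-1, 24206) ≈ -4.1312e-5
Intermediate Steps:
T = -24206
Pow(T, -1) = Pow(-24206, -1) = Rational(-1, 24206)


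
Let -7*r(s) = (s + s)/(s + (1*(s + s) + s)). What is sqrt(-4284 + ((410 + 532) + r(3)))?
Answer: I*sqrt(655046)/14 ≈ 57.811*I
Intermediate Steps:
r(s) = -1/14 (r(s) = -(s + s)/(7*(s + (1*(s + s) + s))) = -2*s/(7*(s + (1*(2*s) + s))) = -2*s/(7*(s + (2*s + s))) = -2*s/(7*(s + 3*s)) = -2*s/(7*(4*s)) = -2*s*1/(4*s)/7 = -1/7*1/2 = -1/14)
sqrt(-4284 + ((410 + 532) + r(3))) = sqrt(-4284 + ((410 + 532) - 1/14)) = sqrt(-4284 + (942 - 1/14)) = sqrt(-4284 + 13187/14) = sqrt(-46789/14) = I*sqrt(655046)/14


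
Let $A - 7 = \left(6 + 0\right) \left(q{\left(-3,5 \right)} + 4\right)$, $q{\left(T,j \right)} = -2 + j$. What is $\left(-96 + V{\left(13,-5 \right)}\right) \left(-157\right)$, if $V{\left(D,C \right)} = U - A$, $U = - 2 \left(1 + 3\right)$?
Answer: $24021$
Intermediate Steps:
$U = -8$ ($U = \left(-2\right) 4 = -8$)
$A = 49$ ($A = 7 + \left(6 + 0\right) \left(\left(-2 + 5\right) + 4\right) = 7 + 6 \left(3 + 4\right) = 7 + 6 \cdot 7 = 7 + 42 = 49$)
$V{\left(D,C \right)} = -57$ ($V{\left(D,C \right)} = -8 - 49 = -57$)
$\left(-96 + V{\left(13,-5 \right)}\right) \left(-157\right) = \left(-96 - 57\right) \left(-157\right) = \left(-153\right) \left(-157\right) = 24021$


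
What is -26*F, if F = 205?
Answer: -5330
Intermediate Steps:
-26*F = -26*205 = -5330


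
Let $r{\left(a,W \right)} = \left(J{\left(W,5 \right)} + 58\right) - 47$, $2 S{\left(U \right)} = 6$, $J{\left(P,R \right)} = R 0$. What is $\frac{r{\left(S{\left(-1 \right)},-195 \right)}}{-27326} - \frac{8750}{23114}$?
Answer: $- \frac{1315147}{3470402} \approx -0.37896$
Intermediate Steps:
$J{\left(P,R \right)} = 0$
$S{\left(U \right)} = 3$ ($S{\left(U \right)} = \frac{1}{2} \cdot 6 = 3$)
$r{\left(a,W \right)} = 11$ ($r{\left(a,W \right)} = \left(0 + 58\right) - 47 = 58 - 47 = 11$)
$\frac{r{\left(S{\left(-1 \right)},-195 \right)}}{-27326} - \frac{8750}{23114} = \frac{11}{-27326} - \frac{8750}{23114} = 11 \left(- \frac{1}{27326}\right) - \frac{625}{1651} = - \frac{11}{27326} - \frac{625}{1651} = - \frac{1315147}{3470402}$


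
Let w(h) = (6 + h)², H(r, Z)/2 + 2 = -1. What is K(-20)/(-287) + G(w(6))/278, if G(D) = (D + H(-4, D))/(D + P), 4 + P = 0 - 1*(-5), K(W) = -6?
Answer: 140733/5784485 ≈ 0.024329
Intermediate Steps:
H(r, Z) = -6 (H(r, Z) = -4 + 2*(-1) = -4 - 2 = -6)
P = 1 (P = -4 + (0 - 1*(-5)) = -4 + (0 + 5) = -4 + 5 = 1)
G(D) = (-6 + D)/(1 + D) (G(D) = (D - 6)/(D + 1) = (-6 + D)/(1 + D))
K(-20)/(-287) + G(w(6))/278 = -6/(-287) + ((-6 + (6 + 6)²)/(1 + (6 + 6)²))/278 = -6*(-1/287) + ((-6 + 12²)/(1 + 12²))*(1/278) = 6/287 + ((-6 + 144)/(1 + 144))*(1/278) = 6/287 + (138/145)*(1/278) = 6/287 + 69/20155 = 140733/5784485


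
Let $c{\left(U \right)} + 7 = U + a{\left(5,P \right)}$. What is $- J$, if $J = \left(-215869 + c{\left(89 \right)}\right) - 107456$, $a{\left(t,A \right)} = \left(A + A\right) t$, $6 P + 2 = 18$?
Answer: $\frac{969649}{3} \approx 3.2322 \cdot 10^{5}$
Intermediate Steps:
$P = \frac{8}{3}$ ($P = - \frac{1}{3} + \frac{1}{6} \cdot 18 = - \frac{1}{3} + 3 = \frac{8}{3} \approx 2.6667$)
$a{\left(t,A \right)} = 2 A t$
$c{\left(U \right)} = \frac{59}{3} + U$ ($c{\left(U \right)} = -7 + \left(U + 2 \cdot \frac{8}{3} \cdot 5\right) = -7 + \left(U + \frac{80}{3}\right) = -7 + \left(\frac{80}{3} + U\right) = \frac{59}{3} + U$)
$J = - \frac{969649}{3}$ ($J = \left(-215869 + \left(\frac{59}{3} + 89\right)\right) - 107456 = \left(-215869 + \frac{326}{3}\right) - 107456 = - \frac{647281}{3} - 107456 = - \frac{969649}{3} \approx -3.2322 \cdot 10^{5}$)
$- J = \left(-1\right) \left(- \frac{969649}{3}\right) = \frac{969649}{3}$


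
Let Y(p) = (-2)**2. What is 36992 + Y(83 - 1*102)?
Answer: 36996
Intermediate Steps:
Y(p) = 4
36992 + Y(83 - 1*102) = 36992 + 4 = 36996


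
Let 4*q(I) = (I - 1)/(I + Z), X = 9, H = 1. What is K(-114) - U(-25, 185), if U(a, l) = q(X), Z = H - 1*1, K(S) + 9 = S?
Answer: -1109/9 ≈ -123.22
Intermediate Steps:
K(S) = -9 + S
Z = 0 (Z = 1 - 1*1 = 1 - 1 = 0)
q(I) = (-1 + I)/(4*I) (q(I) = ((I - 1)/(I + 0))/4 = ((-1 + I)/I)/4 = (-1 + I)/(4*I))
U(a, l) = 2/9 (U(a, l) = (¼)*(-1 + 9)/9 = (¼)*(⅑)*8 = 2/9)
K(-114) - U(-25, 185) = (-9 - 114) - 1*2/9 = -123 - 2/9 = -1109/9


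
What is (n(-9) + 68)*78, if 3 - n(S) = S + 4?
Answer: 5928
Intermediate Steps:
n(S) = -1 - S (n(S) = 3 - (S + 4) = 3 - (4 + S) = 3 + (-4 - S) = -1 - S)
(n(-9) + 68)*78 = ((-1 - 1*(-9)) + 68)*78 = ((-1 + 9) + 68)*78 = (8 + 68)*78 = 76*78 = 5928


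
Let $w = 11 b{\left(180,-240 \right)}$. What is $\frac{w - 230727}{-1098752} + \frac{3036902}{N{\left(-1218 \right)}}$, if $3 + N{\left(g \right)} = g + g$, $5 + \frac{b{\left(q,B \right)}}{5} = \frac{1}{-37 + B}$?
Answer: $- \frac{924138128747857}{742320147456} \approx -1244.9$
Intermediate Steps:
$b{\left(q,B \right)} = -25 + \frac{5}{-37 + B}$
$N{\left(g \right)} = -3 + 2 g$ ($N{\left(g \right)} = -3 + \left(g + g\right) = -3 + 2 g$)
$w = - \frac{76230}{277}$ ($w = 11 \frac{5 \left(186 - -1200\right)}{-37 - 240} = 11 \frac{5 \left(186 + 1200\right)}{-277} = 11 \cdot 5 \left(- \frac{1}{277}\right) 1386 = 11 \left(- \frac{6930}{277}\right) = - \frac{76230}{277} \approx -275.2$)
$\frac{w - 230727}{-1098752} + \frac{3036902}{N{\left(-1218 \right)}} = \frac{- \frac{76230}{277} - 230727}{-1098752} + \frac{3036902}{-3 + 2 \left(-1218\right)} = \left(- \frac{63987609}{277}\right) \left(- \frac{1}{1098752}\right) + \frac{3036902}{-3 - 2436} = \frac{63987609}{304354304} + \frac{3036902}{-2439} = \frac{63987609}{304354304} + 3036902 \left(- \frac{1}{2439}\right) = \frac{63987609}{304354304} - \frac{3036902}{2439} = - \frac{924138128747857}{742320147456}$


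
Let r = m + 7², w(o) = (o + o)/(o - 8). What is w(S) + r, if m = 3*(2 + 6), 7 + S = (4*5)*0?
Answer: 1109/15 ≈ 73.933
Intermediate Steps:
S = -7 (S = -7 + (4*5)*0 = -7 + 20*0 = -7 + 0 = -7)
m = 24 (m = 3*8 = 24)
w(o) = 2*o/(-8 + o) (w(o) = (2*o)/(-8 + o) = 2*o/(-8 + o))
r = 73 (r = 24 + 7² = 24 + 49 = 73)
w(S) + r = 2*(-7)/(-8 - 7) + 73 = 2*(-7)/(-15) + 73 = 2*(-7)*(-1/15) + 73 = 14/15 + 73 = 1109/15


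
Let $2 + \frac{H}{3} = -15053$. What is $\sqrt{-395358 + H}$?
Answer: $3 i \sqrt{48947} \approx 663.72 i$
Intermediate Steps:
$H = -45165$ ($H = -6 + 3 \left(-15053\right) = -6 - 45159 = -45165$)
$\sqrt{-395358 + H} = \sqrt{-395358 - 45165} = \sqrt{-440523} = 3 i \sqrt{48947}$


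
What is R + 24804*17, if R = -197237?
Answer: 224431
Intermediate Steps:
R + 24804*17 = -197237 + 24804*17 = -197237 + 421668 = 224431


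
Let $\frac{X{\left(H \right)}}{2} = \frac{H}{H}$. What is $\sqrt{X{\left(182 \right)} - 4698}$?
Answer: $2 i \sqrt{1174} \approx 68.527 i$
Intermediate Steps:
$X{\left(H \right)} = 2$ ($X{\left(H \right)} = 2 \frac{H}{H} = 2 \cdot 1 = 2$)
$\sqrt{X{\left(182 \right)} - 4698} = \sqrt{2 - 4698} = \sqrt{-4696} = 2 i \sqrt{1174}$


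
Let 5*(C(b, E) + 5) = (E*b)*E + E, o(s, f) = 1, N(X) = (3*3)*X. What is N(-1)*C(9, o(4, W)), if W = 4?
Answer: 27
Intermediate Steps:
N(X) = 9*X
C(b, E) = -5 + E/5 + b*E**2/5 (C(b, E) = -5 + ((E*b)*E + E)/5 = -5 + (b*E**2 + E)/5 = -5 + (E + b*E**2)/5 = -5 + (E/5 + b*E**2/5) = -5 + E/5 + b*E**2/5)
N(-1)*C(9, o(4, W)) = (9*(-1))*(-5 + (1/5)*1 + (1/5)*9*1**2) = -9*(-5 + 1/5 + (1/5)*9*1) = -9*(-5 + 1/5 + 9/5) = -9*(-3) = 27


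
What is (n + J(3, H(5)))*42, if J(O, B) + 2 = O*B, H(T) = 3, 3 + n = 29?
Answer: 1386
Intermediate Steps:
n = 26 (n = -3 + 29 = 26)
J(O, B) = -2 + B*O (J(O, B) = -2 + O*B = -2 + B*O)
(n + J(3, H(5)))*42 = (26 + (-2 + 3*3))*42 = (26 + (-2 + 9))*42 = (26 + 7)*42 = 33*42 = 1386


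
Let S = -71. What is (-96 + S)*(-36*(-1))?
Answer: -6012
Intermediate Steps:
(-96 + S)*(-36*(-1)) = (-96 - 71)*(-36*(-1)) = -167*36 = -6012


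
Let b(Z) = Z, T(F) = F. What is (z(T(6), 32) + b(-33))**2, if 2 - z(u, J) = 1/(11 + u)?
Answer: 278784/289 ≈ 964.65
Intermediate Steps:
z(u, J) = 2 - 1/(11 + u)
(z(T(6), 32) + b(-33))**2 = ((21 + 2*6)/(11 + 6) - 33)**2 = ((21 + 12)/17 - 33)**2 = ((1/17)*33 - 33)**2 = (33/17 - 33)**2 = (-528/17)**2 = 278784/289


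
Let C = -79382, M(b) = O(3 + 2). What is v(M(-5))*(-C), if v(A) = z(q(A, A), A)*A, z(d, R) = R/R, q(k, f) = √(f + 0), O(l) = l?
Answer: 396910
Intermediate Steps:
q(k, f) = √f
M(b) = 5 (M(b) = 3 + 2 = 5)
z(d, R) = 1
v(A) = A (v(A) = 1*A = A)
v(M(-5))*(-C) = 5*(-1*(-79382)) = 5*79382 = 396910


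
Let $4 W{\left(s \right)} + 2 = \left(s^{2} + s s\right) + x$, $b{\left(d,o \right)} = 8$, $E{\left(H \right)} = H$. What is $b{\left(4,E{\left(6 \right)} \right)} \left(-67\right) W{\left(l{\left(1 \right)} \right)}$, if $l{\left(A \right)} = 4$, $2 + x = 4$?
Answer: $-4288$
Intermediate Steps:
$x = 2$ ($x = -2 + 4 = 2$)
$W{\left(s \right)} = \frac{s^{2}}{2}$ ($W{\left(s \right)} = - \frac{1}{2} + \frac{\left(s^{2} + s s\right) + 2}{4} = - \frac{1}{2} + \frac{\left(s^{2} + s^{2}\right) + 2}{4} = - \frac{1}{2} + \frac{2 s^{2} + 2}{4} = - \frac{1}{2} + \frac{2 + 2 s^{2}}{4} = - \frac{1}{2} + \left(\frac{1}{2} + \frac{s^{2}}{2}\right) = \frac{s^{2}}{2}$)
$b{\left(4,E{\left(6 \right)} \right)} \left(-67\right) W{\left(l{\left(1 \right)} \right)} = 8 \left(-67\right) \frac{4^{2}}{2} = - 536 \cdot \frac{1}{2} \cdot 16 = \left(-536\right) 8 = -4288$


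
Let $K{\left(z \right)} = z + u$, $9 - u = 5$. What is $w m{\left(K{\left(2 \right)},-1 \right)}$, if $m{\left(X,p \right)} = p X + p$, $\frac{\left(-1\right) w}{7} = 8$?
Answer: $392$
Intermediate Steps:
$w = -56$ ($w = \left(-7\right) 8 = -56$)
$u = 4$ ($u = 9 - 5 = 4$)
$K{\left(z \right)} = 4 + z$ ($K{\left(z \right)} = z + 4 = 4 + z$)
$m{\left(X,p \right)} = p + X p$ ($m{\left(X,p \right)} = X p + p = p + X p$)
$w m{\left(K{\left(2 \right)},-1 \right)} = - 56 \left(- (1 + \left(4 + 2\right))\right) = - 56 \left(- (1 + 6)\right) = - 56 \left(\left(-1\right) 7\right) = \left(-56\right) \left(-7\right) = 392$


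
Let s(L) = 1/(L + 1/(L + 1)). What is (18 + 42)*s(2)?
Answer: 180/7 ≈ 25.714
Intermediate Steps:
s(L) = 1/(L + 1/(1 + L))
(18 + 42)*s(2) = (18 + 42)*((1 + 2)/(1 + 2 + 2**2)) = 60*(3/(1 + 2 + 4)) = 60*(3/7) = 180/7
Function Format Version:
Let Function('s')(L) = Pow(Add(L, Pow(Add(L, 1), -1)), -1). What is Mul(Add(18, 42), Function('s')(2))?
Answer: Rational(180, 7) ≈ 25.714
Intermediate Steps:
Function('s')(L) = Pow(Add(L, Pow(Add(1, L), -1)), -1)
Mul(Add(18, 42), Function('s')(2)) = Mul(Add(18, 42), Mul(Pow(Add(1, 2, Pow(2, 2)), -1), Add(1, 2))) = Mul(60, Mul(Pow(Add(1, 2, 4), -1), 3)) = Mul(60, Mul(Pow(7, -1), 3)) = Mul(60, Mul(Rational(1, 7), 3)) = Mul(60, Rational(3, 7)) = Rational(180, 7)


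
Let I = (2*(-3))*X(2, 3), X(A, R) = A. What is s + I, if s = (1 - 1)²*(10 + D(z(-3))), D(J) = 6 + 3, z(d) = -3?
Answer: -12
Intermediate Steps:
D(J) = 9
I = -12 (I = (2*(-3))*2 = -6*2 = -12)
s = 0 (s = (1 - 1)²*(10 + 9) = 0²*19 = 0*19 = 0)
s + I = 0 - 12 = -12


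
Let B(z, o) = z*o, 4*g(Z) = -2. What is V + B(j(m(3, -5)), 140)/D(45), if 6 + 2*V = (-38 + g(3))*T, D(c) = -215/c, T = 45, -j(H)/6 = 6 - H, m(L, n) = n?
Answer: 183129/172 ≈ 1064.7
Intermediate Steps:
g(Z) = -½ (g(Z) = (¼)*(-2) = -½)
j(H) = -36 + 6*H (j(H) = -6*(6 - H) = -36 + 6*H)
B(z, o) = o*z
V = -3477/4 (V = -3 + ((-38 - ½)*45)/2 = -3 + (-77/2*45)/2 = -3 + (½)*(-3465/2) = -3 - 3465/4 = -3477/4 ≈ -869.25)
V + B(j(m(3, -5)), 140)/D(45) = -3477/4 + (140*(-36 + 6*(-5)))/((-215/45)) = -3477/4 + (140*(-36 - 30))/((-215*1/45)) = -3477/4 + (140*(-66))/(-43/9) = -3477/4 - 9240*(-9/43) = -3477/4 + 83160/43 = 183129/172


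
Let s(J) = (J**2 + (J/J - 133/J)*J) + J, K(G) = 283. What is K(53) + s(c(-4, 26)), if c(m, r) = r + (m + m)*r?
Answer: 32910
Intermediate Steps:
c(m, r) = r + 2*m*r (c(m, r) = r + (2*m)*r = r + 2*m*r)
s(J) = J + J**2 + J*(1 - 133/J) (s(J) = (J**2 + (1 - 133/J)*J) + J = (J**2 + J*(1 - 133/J)) + J = J + J**2 + J*(1 - 133/J))
K(53) + s(c(-4, 26)) = 283 + (-133 + (26*(1 + 2*(-4)))**2 + 2*(26*(1 + 2*(-4)))) = 283 + (-133 + (26*(1 - 8))**2 + 2*(26*(1 - 8))) = 283 + (-133 + (26*(-7))**2 + 2*(26*(-7))) = 283 + (-133 + (-182)**2 + 2*(-182)) = 283 + (-133 + 33124 - 364) = 283 + 32627 = 32910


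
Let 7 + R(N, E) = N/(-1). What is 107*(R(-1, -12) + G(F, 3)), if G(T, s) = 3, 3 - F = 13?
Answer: -321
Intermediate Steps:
F = -10 (F = 3 - 1*13 = 3 - 13 = -10)
R(N, E) = -7 - N (R(N, E) = -7 + N/(-1) = -7 + N*(-1) = -7 - N)
107*(R(-1, -12) + G(F, 3)) = 107*((-7 - 1*(-1)) + 3) = 107*((-7 + 1) + 3) = 107*(-6 + 3) = 107*(-3) = -321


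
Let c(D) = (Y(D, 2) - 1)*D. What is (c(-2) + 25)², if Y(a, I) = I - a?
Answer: 361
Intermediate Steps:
c(D) = D*(1 - D) (c(D) = ((2 - D) - 1)*D = (1 - D)*D = D*(1 - D))
(c(-2) + 25)² = (-2*(1 - 1*(-2)) + 25)² = (-2*(1 + 2) + 25)² = (-2*3 + 25)² = (-6 + 25)² = 19² = 361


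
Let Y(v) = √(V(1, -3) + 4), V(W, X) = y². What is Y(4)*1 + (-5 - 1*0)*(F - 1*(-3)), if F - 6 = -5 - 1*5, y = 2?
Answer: 5 + 2*√2 ≈ 7.8284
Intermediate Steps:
F = -4 (F = 6 + (-5 - 1*5) = 6 + (-5 - 5) = 6 - 10 = -4)
V(W, X) = 4 (V(W, X) = 2² = 4)
Y(v) = 2*√2 (Y(v) = √(4 + 4) = √8 = 2*√2)
Y(4)*1 + (-5 - 1*0)*(F - 1*(-3)) = (2*√2)*1 + (-5 - 1*0)*(-4 - 1*(-3)) = 2*√2 + (-5 + 0)*(-4 + 3) = 2*√2 - 5*(-1) = 2*√2 + 5 = 5 + 2*√2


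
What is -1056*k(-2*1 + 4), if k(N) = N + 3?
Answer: -5280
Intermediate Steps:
k(N) = 3 + N
-1056*k(-2*1 + 4) = -1056*(3 + (-2*1 + 4)) = -1056*(3 + (-2 + 4)) = -1056*(3 + 2) = -1056*5 = -5280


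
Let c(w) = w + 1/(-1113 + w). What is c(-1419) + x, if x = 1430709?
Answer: 3618962279/2532 ≈ 1.4293e+6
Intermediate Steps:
c(-1419) + x = (1 + (-1419)**2 - 1113*(-1419))/(-1113 - 1419) + 1430709 = (1 + 2013561 + 1579347)/(-2532) + 1430709 = -1/2532*3592909 + 1430709 = -3592909/2532 + 1430709 = 3618962279/2532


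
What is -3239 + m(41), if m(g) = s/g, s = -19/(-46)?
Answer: -6108735/1886 ≈ -3239.0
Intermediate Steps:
s = 19/46 (s = -19*(-1/46) = 19/46 ≈ 0.41304)
m(g) = 19/(46*g)
-3239 + m(41) = -3239 + (19/46)/41 = -3239 + (19/46)*(1/41) = -3239 + 19/1886 = -6108735/1886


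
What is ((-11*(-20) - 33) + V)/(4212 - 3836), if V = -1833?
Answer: -823/188 ≈ -4.3777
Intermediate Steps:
((-11*(-20) - 33) + V)/(4212 - 3836) = ((-11*(-20) - 33) - 1833)/(4212 - 3836) = ((220 - 33) - 1833)/376 = (187 - 1833)*(1/376) = -1646*1/376 = -823/188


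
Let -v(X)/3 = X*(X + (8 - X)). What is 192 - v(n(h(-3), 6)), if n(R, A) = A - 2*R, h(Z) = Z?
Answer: 480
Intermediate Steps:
v(X) = -24*X (v(X) = -3*X*(X + (8 - X)) = -3*X*8 = -24*X)
192 - v(n(h(-3), 6)) = 192 - (-24)*(6 - 2*(-3)) = 192 - (-24)*(6 + 6) = 192 - (-24)*12 = 192 - 1*(-288) = 192 + 288 = 480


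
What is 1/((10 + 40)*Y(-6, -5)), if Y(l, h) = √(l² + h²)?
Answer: √61/3050 ≈ 0.0025607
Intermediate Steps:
Y(l, h) = √(h² + l²)
1/((10 + 40)*Y(-6, -5)) = 1/((10 + 40)*√((-5)² + (-6)²)) = 1/(50*√(25 + 36)) = 1/(50*√61) = √61/3050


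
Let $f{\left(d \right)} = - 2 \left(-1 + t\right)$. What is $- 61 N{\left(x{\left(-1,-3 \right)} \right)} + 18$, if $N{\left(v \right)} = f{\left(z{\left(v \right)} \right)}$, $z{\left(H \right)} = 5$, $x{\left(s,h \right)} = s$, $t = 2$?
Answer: $140$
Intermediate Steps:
$f{\left(d \right)} = -2$ ($f{\left(d \right)} = - 2 \left(-1 + 2\right) = \left(-2\right) 1 = -2$)
$N{\left(v \right)} = -2$
$- 61 N{\left(x{\left(-1,-3 \right)} \right)} + 18 = \left(-61\right) \left(-2\right) + 18 = 122 + 18 = 140$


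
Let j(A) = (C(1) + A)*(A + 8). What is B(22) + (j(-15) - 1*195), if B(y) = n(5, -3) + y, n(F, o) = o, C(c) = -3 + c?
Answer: -57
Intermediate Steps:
j(A) = (-2 + A)*(8 + A) (j(A) = ((-3 + 1) + A)*(A + 8) = (-2 + A)*(8 + A))
B(y) = -3 + y
B(22) + (j(-15) - 1*195) = (-3 + 22) + ((-16 + (-15)² + 6*(-15)) - 1*195) = 19 + ((-16 + 225 - 90) - 195) = 19 + (119 - 195) = 19 - 76 = -57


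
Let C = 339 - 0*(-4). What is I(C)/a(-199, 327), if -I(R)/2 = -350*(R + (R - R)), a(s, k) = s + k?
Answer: 59325/32 ≈ 1853.9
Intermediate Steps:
a(s, k) = k + s
C = 339 (C = 339 - 1*0 = 339 + 0 = 339)
I(R) = 700*R (I(R) = -(-700)*(R + (R - R)) = -(-700)*(R + 0) = -(-700)*R = 700*R)
I(C)/a(-199, 327) = (700*339)/(327 - 199) = 237300/128 = 237300*(1/128) = 59325/32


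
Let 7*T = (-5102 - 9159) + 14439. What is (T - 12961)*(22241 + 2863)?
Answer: -2273142096/7 ≈ -3.2473e+8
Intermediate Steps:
T = 178/7 (T = ((-5102 - 9159) + 14439)/7 = (-14261 + 14439)/7 = (⅐)*178 = 178/7 ≈ 25.429)
(T - 12961)*(22241 + 2863) = (178/7 - 12961)*(22241 + 2863) = -90549/7*25104 = -2273142096/7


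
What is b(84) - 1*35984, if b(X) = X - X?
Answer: -35984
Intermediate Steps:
b(X) = 0
b(84) - 1*35984 = 0 - 1*35984 = 0 - 35984 = -35984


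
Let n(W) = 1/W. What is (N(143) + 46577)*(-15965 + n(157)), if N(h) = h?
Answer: -117103866880/157 ≈ -7.4588e+8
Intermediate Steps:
(N(143) + 46577)*(-15965 + n(157)) = (143 + 46577)*(-15965 + 1/157) = 46720*(-15965 + 1/157) = 46720*(-2506504/157) = -117103866880/157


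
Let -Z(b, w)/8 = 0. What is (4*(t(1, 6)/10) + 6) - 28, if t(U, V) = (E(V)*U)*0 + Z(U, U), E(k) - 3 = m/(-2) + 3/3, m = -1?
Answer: -22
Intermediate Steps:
E(k) = 9/2 (E(k) = 3 + (-1/(-2) + 3/3) = 3 + (-1*(-1/2) + 3*(1/3)) = 3 + (1/2 + 1) = 3 + 3/2 = 9/2)
Z(b, w) = 0 (Z(b, w) = -8*0 = 0)
t(U, V) = 0 (t(U, V) = (9*U/2)*0 + 0 = 0 + 0 = 0)
(4*(t(1, 6)/10) + 6) - 28 = (4*(0/10) + 6) - 28 = (4*(0*(1/10)) + 6) - 28 = (4*0 + 6) - 28 = (0 + 6) - 28 = 6 - 28 = -22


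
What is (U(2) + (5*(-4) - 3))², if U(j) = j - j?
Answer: 529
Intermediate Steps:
U(j) = 0
(U(2) + (5*(-4) - 3))² = (0 + (5*(-4) - 3))² = (0 + (-20 - 3))² = (0 - 23)² = (-23)² = 529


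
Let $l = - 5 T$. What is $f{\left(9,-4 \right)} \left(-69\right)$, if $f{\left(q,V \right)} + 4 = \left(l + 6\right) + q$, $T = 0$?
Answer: $-759$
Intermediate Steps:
$l = 0$ ($l = \left(-5\right) 0 = 0$)
$f{\left(q,V \right)} = 2 + q$ ($f{\left(q,V \right)} = -4 + \left(\left(0 + 6\right) + q\right) = -4 + \left(6 + q\right) = 2 + q$)
$f{\left(9,-4 \right)} \left(-69\right) = \left(2 + 9\right) \left(-69\right) = 11 \left(-69\right) = -759$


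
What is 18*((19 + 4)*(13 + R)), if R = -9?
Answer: 1656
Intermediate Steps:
18*((19 + 4)*(13 + R)) = 18*((19 + 4)*(13 - 9)) = 18*(23*4) = 18*92 = 1656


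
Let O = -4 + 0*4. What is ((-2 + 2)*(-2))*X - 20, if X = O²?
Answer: -20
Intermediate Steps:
O = -4 (O = -4 + 0 = -4)
X = 16 (X = (-4)² = 16)
((-2 + 2)*(-2))*X - 20 = ((-2 + 2)*(-2))*16 - 20 = (0*(-2))*16 - 20 = 0*16 - 20 = 0 - 20 = -20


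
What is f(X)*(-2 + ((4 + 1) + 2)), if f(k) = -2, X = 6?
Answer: -10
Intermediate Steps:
f(X)*(-2 + ((4 + 1) + 2)) = -2*(-2 + ((4 + 1) + 2)) = -2*(-2 + (5 + 2)) = -2*(-2 + 7) = -2*5 = -10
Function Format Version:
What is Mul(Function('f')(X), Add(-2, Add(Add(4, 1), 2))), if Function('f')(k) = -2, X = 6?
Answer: -10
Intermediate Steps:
Mul(Function('f')(X), Add(-2, Add(Add(4, 1), 2))) = Mul(-2, Add(-2, Add(Add(4, 1), 2))) = Mul(-2, Add(-2, Add(5, 2))) = Mul(-2, Add(-2, 7)) = Mul(-2, 5) = -10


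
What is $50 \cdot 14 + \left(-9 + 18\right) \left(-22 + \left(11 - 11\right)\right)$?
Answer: $502$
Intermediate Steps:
$50 \cdot 14 + \left(-9 + 18\right) \left(-22 + \left(11 - 11\right)\right) = 700 + 9 \left(-22 + 0\right) = 700 + 9 \left(-22\right) = 700 - 198 = 502$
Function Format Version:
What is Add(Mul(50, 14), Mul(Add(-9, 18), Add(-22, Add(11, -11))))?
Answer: 502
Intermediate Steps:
Add(Mul(50, 14), Mul(Add(-9, 18), Add(-22, Add(11, -11)))) = Add(700, Mul(9, Add(-22, 0))) = Add(700, Mul(9, -22)) = Add(700, -198) = 502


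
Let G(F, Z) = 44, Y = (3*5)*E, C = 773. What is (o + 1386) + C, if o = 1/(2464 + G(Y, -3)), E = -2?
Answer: 5414773/2508 ≈ 2159.0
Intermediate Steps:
Y = -30 (Y = (3*5)*(-2) = 15*(-2) = -30)
o = 1/2508 (o = 1/(2464 + 44) = 1/2508 ≈ 0.00039872)
(o + 1386) + C = (1/2508 + 1386) + 773 = 3476089/2508 + 773 = 5414773/2508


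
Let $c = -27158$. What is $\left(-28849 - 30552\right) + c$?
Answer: $-86559$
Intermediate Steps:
$\left(-28849 - 30552\right) + c = \left(-28849 - 30552\right) - 27158 = -59401 - 27158 = -86559$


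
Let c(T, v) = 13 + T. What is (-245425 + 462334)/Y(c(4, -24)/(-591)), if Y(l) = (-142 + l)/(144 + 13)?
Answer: -20126335383/83939 ≈ -2.3977e+5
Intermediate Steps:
Y(l) = -142/157 + l/157 (Y(l) = (-142 + l)/157 = (-142 + l)*(1/157) = -142/157 + l/157)
(-245425 + 462334)/Y(c(4, -24)/(-591)) = (-245425 + 462334)/(-142/157 + ((13 + 4)/(-591))/157) = 216909/(-142/157 + (17*(-1/591))/157) = 216909/(-142/157 + (1/157)*(-17/591)) = 216909/(-142/157 - 17/92787) = 216909/(-83939/92787) = 216909*(-92787/83939) = -20126335383/83939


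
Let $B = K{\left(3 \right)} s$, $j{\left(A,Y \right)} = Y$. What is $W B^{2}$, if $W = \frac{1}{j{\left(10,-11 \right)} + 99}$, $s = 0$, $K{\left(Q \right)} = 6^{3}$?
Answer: $0$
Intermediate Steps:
$K{\left(Q \right)} = 216$
$B = 0$ ($B = 216 \cdot 0 = 0$)
$W = \frac{1}{88}$ ($W = \frac{1}{-11 + 99} = \frac{1}{88} \approx 0.011364$)
$W B^{2} = \frac{0^{2}}{88} = \frac{1}{88} \cdot 0 = 0$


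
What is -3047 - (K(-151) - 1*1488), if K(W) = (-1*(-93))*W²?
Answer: -2122052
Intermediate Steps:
K(W) = 93*W²
-3047 - (K(-151) - 1*1488) = -3047 - (93*(-151)² - 1*1488) = -3047 - (93*22801 - 1488) = -3047 - (2120493 - 1488) = -3047 - 1*2119005 = -3047 - 2119005 = -2122052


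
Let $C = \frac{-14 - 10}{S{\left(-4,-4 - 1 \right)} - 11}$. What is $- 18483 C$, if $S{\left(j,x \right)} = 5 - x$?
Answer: $-443592$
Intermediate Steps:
$C = 24$ ($C = \frac{-14 - 10}{\left(5 - \left(-4 - 1\right)\right) - 11} = - \frac{24}{\left(5 - \left(-4 - 1\right)\right) - 11} = - \frac{24}{\left(5 - -5\right) - 11} = - \frac{24}{\left(5 + 5\right) - 11} = - \frac{24}{10 - 11} = - \frac{24}{-1} = \left(-24\right) \left(-1\right) = 24$)
$- 18483 C = \left(-18483\right) 24 = -443592$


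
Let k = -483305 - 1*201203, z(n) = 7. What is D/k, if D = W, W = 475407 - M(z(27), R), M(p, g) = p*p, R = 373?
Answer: -5057/7282 ≈ -0.69445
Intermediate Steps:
M(p, g) = p²
W = 475358 (W = 475407 - 1*7² = 475407 - 1*49 = 475407 - 49 = 475358)
D = 475358
k = -684508 (k = -483305 - 201203 = -684508)
D/k = 475358/(-684508) = 475358*(-1/684508) = -5057/7282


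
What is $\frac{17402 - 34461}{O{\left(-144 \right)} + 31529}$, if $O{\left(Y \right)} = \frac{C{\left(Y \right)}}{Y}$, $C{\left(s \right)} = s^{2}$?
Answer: $- \frac{17059}{31385} \approx -0.54354$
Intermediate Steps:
$O{\left(Y \right)} = Y$ ($O{\left(Y \right)} = \frac{Y^{2}}{Y} = Y$)
$\frac{17402 - 34461}{O{\left(-144 \right)} + 31529} = \frac{17402 - 34461}{-144 + 31529} = - \frac{17059}{31385}$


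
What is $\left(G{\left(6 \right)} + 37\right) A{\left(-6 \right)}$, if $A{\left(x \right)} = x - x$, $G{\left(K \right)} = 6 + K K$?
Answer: $0$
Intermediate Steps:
$G{\left(K \right)} = 6 + K^{2}$
$A{\left(x \right)} = 0$
$\left(G{\left(6 \right)} + 37\right) A{\left(-6 \right)} = \left(\left(6 + 6^{2}\right) + 37\right) 0 = \left(\left(6 + 36\right) + 37\right) 0 = \left(42 + 37\right) 0 = 79 \cdot 0 = 0$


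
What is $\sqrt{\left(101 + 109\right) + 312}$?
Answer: $3 \sqrt{58} \approx 22.847$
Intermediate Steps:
$\sqrt{\left(101 + 109\right) + 312} = \sqrt{210 + 312} = \sqrt{522} = 3 \sqrt{58}$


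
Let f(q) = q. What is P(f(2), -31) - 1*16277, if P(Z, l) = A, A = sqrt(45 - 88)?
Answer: -16277 + I*sqrt(43) ≈ -16277.0 + 6.5574*I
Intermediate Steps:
A = I*sqrt(43) (A = sqrt(-43) = I*sqrt(43) ≈ 6.5574*I)
P(Z, l) = I*sqrt(43)
P(f(2), -31) - 1*16277 = I*sqrt(43) - 1*16277 = I*sqrt(43) - 16277 = -16277 + I*sqrt(43)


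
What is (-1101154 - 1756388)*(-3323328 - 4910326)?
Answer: 23528012118468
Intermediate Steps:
(-1101154 - 1756388)*(-3323328 - 4910326) = -2857542*(-8233654) = 23528012118468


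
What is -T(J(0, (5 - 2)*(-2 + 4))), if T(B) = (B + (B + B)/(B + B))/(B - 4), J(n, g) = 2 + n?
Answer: 3/2 ≈ 1.5000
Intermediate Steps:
T(B) = (1 + B)/(-4 + B) (T(B) = (B + (2*B)/((2*B)))/(-4 + B) = (B + (2*B)*(1/(2*B)))/(-4 + B) = (B + 1)/(-4 + B) = (1 + B)/(-4 + B))
-T(J(0, (5 - 2)*(-2 + 4))) = -(1 + (2 + 0))/(-4 + (2 + 0)) = -(1 + 2)/(-4 + 2) = -3/(-2) = -(-1)*3/2 = -1*(-3/2) = 3/2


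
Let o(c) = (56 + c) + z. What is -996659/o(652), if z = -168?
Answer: -996659/540 ≈ -1845.7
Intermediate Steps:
o(c) = -112 + c (o(c) = (56 + c) - 168 = -112 + c)
-996659/o(652) = -996659/(-112 + 652) = -996659/540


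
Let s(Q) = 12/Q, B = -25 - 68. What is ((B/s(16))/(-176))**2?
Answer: 961/1936 ≈ 0.49638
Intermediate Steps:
B = -93
((B/s(16))/(-176))**2 = (-93/(12/16)/(-176))**2 = (-93/(12*(1/16))*(-1/176))**2 = (-93/3/4*(-1/176))**2 = (-93*4/3*(-1/176))**2 = (-124*(-1/176))**2 = (31/44)**2 = 961/1936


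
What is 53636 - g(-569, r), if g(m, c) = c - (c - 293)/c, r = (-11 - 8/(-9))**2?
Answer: 35907110423/670761 ≈ 53532.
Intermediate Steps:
r = 8281/81 (r = (-11 - 8*(-1)/9)**2 = (-11 - 1*(-8/9))**2 = (-11 + 8/9)**2 = (-91/9)**2 = 8281/81 ≈ 102.23)
g(m, c) = c - (-293 + c)/c
53636 - g(-569, r) = 53636 - (-1 + 8281/81 + 293/(8281/81)) = 53636 - (-1 + 8281/81 + 293*(81/8281)) = 53636 - (-1 + 8281/81 + 23733/8281) = 53636 - 1*69826573/670761 = 53636 - 69826573/670761 = 35907110423/670761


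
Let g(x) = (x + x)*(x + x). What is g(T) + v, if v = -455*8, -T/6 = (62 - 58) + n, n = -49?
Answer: 287960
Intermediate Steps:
T = 270 (T = -6*((62 - 58) - 49) = -6*(4 - 49) = -6*(-45) = 270)
g(x) = 4*x² (g(x) = (2*x)*(2*x) = 4*x²)
v = -3640
g(T) + v = 4*270² - 3640 = 4*72900 - 3640 = 291600 - 3640 = 287960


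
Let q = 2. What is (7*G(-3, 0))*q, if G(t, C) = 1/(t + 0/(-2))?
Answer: -14/3 ≈ -4.6667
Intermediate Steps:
G(t, C) = 1/t (G(t, C) = 1/(t + 0*(-½)) = 1/(t + 0) = 1/t)
(7*G(-3, 0))*q = (7/(-3))*2 = (7*(-⅓))*2 = -7/3*2 = -14/3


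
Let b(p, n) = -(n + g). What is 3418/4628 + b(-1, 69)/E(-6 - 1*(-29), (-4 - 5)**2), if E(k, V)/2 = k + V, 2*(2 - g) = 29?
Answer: 17287/37024 ≈ 0.46691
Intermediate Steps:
g = -25/2 (g = 2 - 1/2*29 = 2 - 29/2 = -25/2 ≈ -12.500)
b(p, n) = 25/2 - n (b(p, n) = -(n - 25/2) = -(-25/2 + n) = 25/2 - n)
E(k, V) = 2*V + 2*k (E(k, V) = 2*(k + V) = 2*(V + k) = 2*V + 2*k)
3418/4628 + b(-1, 69)/E(-6 - 1*(-29), (-4 - 5)**2) = 3418/4628 + (25/2 - 1*69)/(2*(-4 - 5)**2 + 2*(-6 - 1*(-29))) = 3418*(1/4628) + (25/2 - 69)/(2*(-9)**2 + 2*(-6 + 29)) = 1709/2314 - 113/(2*(2*81 + 2*23)) = 1709/2314 - 113/(2*(162 + 46)) = 1709/2314 - 113/2/208 = 1709/2314 - 113/2*1/208 = 1709/2314 - 113/416 = 17287/37024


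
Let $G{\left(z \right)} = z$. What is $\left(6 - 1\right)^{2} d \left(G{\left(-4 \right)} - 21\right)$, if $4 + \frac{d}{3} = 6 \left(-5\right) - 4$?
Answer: $71250$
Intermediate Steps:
$d = -114$ ($d = -12 + 3 \left(6 \left(-5\right) - 4\right) = -12 + 3 \left(-30 - 4\right) = -12 + 3 \left(-34\right) = -12 - 102 = -114$)
$\left(6 - 1\right)^{2} d \left(G{\left(-4 \right)} - 21\right) = \left(6 - 1\right)^{2} \left(-114\right) \left(-4 - 21\right) = 5^{2} \left(-114\right) \left(-4 - 21\right) = 25 \left(-114\right) \left(-25\right) = \left(-2850\right) \left(-25\right) = 71250$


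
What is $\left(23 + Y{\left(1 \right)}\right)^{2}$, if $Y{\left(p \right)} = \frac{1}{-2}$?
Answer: $\frac{2025}{4} \approx 506.25$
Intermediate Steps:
$Y{\left(p \right)} = - \frac{1}{2}$
$\left(23 + Y{\left(1 \right)}\right)^{2} = \left(23 - \frac{1}{2}\right)^{2} = \left(\frac{45}{2}\right)^{2} = \frac{2025}{4}$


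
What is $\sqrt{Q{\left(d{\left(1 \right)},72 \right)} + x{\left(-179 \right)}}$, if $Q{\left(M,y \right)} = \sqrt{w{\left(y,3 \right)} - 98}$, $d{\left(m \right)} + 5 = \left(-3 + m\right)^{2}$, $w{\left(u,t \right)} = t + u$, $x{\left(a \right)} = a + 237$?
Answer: $\sqrt{58 + i \sqrt{23}} \approx 7.6223 + 0.31459 i$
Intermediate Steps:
$x{\left(a \right)} = 237 + a$
$d{\left(m \right)} = -5 + \left(-3 + m\right)^{2}$
$Q{\left(M,y \right)} = \sqrt{-95 + y}$ ($Q{\left(M,y \right)} = \sqrt{\left(3 + y\right) - 98} = \sqrt{-95 + y}$)
$\sqrt{Q{\left(d{\left(1 \right)},72 \right)} + x{\left(-179 \right)}} = \sqrt{\sqrt{-95 + 72} + \left(237 - 179\right)} = \sqrt{\sqrt{-23} + 58} = \sqrt{i \sqrt{23} + 58} = \sqrt{58 + i \sqrt{23}}$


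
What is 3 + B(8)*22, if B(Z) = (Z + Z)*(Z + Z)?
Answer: 5635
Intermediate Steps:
B(Z) = 4*Z² (B(Z) = (2*Z)*(2*Z) = 4*Z²)
3 + B(8)*22 = 3 + (4*8²)*22 = 3 + (4*64)*22 = 3 + 256*22 = 3 + 5632 = 5635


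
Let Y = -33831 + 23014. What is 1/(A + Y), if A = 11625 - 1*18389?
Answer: -1/17581 ≈ -5.6880e-5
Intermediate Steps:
A = -6764 (A = 11625 - 18389 = -6764)
Y = -10817
1/(A + Y) = 1/(-6764 - 10817) = 1/(-17581) = -1/17581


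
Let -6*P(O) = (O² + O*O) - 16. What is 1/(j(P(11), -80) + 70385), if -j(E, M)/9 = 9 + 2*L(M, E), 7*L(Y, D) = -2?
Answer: 7/492164 ≈ 1.4223e-5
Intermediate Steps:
L(Y, D) = -2/7 (L(Y, D) = (⅐)*(-2) = -2/7)
P(O) = 8/3 - O²/3 (P(O) = -((O² + O*O) - 16)/6 = -((O² + O²) - 16)/6 = -(2*O² - 16)/6 = -(-16 + 2*O²)/6 = 8/3 - O²/3)
j(E, M) = -531/7 (j(E, M) = -9*(9 + 2*(-2/7)) = -9*(9 - 4/7) = -9*59/7 = -531/7)
1/(j(P(11), -80) + 70385) = 1/(-531/7 + 70385) = 1/(492164/7) = 7/492164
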